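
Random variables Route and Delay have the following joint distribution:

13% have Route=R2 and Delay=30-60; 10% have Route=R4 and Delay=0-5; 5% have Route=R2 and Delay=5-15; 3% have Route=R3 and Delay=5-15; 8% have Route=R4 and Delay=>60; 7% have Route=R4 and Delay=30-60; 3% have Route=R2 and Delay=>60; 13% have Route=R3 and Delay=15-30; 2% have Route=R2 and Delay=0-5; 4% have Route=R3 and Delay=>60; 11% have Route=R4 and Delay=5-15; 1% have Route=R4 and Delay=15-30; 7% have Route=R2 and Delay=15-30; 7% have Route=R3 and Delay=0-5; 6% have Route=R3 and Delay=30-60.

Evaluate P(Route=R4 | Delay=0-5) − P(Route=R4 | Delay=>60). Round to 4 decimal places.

-0.0070

P(Delay=0-5) = 0.02 + 0.07 + 0.10 = 0.19; P(Route=R4 | Delay=0-5) = 0.10/0.19 = 0.52632.
P(Delay=>60) = 0.03 + 0.04 + 0.08 = 0.15; P(Route=R4 | Delay=>60) = 0.08/0.15 = 0.53333.
Difference = -0.0070.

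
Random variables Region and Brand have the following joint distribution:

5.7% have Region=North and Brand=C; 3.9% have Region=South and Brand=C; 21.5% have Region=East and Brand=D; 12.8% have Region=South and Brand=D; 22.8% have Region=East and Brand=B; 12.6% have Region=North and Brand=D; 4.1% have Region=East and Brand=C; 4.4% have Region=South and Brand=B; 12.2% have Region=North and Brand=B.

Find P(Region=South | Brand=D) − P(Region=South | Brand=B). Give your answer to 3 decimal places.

P(Brand=D) = 0.126 + 0.128 + 0.215 = 0.469; P(Region=South | Brand=D) = 0.128/0.469 = 0.2729.
P(Brand=B) = 0.122 + 0.044 + 0.228 = 0.394; P(Region=South | Brand=B) = 0.044/0.394 = 0.1117.
Difference = 0.161.

0.161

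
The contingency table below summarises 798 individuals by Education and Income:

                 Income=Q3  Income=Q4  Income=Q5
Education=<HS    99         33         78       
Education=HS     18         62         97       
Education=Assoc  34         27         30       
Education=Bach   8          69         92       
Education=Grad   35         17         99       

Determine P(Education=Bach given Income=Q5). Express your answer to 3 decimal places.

Total with Income=Q5: 78 + 97 + 30 + 92 + 99 = 396.
P(Education=Bach | Income=Q5) = 92/396 = 0.232.

0.232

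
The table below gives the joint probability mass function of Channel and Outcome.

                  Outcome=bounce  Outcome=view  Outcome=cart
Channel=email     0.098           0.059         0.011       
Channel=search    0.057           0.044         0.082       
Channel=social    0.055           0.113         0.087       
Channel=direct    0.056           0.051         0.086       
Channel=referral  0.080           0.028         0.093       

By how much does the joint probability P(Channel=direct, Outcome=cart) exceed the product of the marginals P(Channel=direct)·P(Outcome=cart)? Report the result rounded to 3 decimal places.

0.017

P(Channel=direct) = 0.056 + 0.051 + 0.086 = 0.193.
P(Outcome=cart) = 0.011 + 0.082 + 0.087 + 0.086 + 0.093 = 0.359.
P(Channel=direct, Outcome=cart) − P(Channel=direct)P(Outcome=cart) = 0.086 − 0.193×0.359 = 0.017.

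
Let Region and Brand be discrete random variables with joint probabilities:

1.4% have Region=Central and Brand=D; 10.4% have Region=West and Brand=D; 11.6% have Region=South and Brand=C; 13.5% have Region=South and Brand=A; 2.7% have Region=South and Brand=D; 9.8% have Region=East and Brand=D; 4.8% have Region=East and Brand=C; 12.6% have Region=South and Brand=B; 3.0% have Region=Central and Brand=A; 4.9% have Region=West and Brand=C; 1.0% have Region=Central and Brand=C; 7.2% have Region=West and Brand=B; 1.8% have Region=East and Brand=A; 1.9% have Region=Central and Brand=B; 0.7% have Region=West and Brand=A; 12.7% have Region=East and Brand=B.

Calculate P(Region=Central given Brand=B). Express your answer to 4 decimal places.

P(Brand=B) = 0.126 + 0.127 + 0.072 + 0.019 = 0.344.
P(Region=Central | Brand=B) = 0.019/0.344 = 0.0552.

0.0552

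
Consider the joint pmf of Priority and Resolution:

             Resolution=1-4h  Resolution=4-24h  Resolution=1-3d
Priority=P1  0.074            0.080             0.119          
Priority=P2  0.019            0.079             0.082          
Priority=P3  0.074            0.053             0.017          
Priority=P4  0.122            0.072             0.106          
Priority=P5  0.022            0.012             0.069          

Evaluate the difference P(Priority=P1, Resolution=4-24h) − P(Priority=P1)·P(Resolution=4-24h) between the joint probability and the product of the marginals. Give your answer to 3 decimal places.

P(Priority=P1) = 0.074 + 0.080 + 0.119 = 0.273.
P(Resolution=4-24h) = 0.080 + 0.079 + 0.053 + 0.072 + 0.012 = 0.296.
P(Priority=P1, Resolution=4-24h) − P(Priority=P1)P(Resolution=4-24h) = 0.080 − 0.273×0.296 = -0.001.

-0.001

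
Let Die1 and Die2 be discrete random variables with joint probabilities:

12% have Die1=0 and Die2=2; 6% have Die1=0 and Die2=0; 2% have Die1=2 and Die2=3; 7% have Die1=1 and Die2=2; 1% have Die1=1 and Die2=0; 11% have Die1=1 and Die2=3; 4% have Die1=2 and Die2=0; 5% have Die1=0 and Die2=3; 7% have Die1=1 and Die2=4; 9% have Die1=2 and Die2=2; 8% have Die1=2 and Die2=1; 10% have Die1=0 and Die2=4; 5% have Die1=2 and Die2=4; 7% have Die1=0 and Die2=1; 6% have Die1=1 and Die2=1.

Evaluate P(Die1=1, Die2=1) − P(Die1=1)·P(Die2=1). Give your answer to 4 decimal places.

-0.0072

P(Die1=1) = 0.01 + 0.06 + 0.07 + 0.11 + 0.07 = 0.32.
P(Die2=1) = 0.07 + 0.06 + 0.08 = 0.21.
P(Die1=1, Die2=1) − P(Die1=1)P(Die2=1) = 0.06 − 0.32×0.21 = -0.0072.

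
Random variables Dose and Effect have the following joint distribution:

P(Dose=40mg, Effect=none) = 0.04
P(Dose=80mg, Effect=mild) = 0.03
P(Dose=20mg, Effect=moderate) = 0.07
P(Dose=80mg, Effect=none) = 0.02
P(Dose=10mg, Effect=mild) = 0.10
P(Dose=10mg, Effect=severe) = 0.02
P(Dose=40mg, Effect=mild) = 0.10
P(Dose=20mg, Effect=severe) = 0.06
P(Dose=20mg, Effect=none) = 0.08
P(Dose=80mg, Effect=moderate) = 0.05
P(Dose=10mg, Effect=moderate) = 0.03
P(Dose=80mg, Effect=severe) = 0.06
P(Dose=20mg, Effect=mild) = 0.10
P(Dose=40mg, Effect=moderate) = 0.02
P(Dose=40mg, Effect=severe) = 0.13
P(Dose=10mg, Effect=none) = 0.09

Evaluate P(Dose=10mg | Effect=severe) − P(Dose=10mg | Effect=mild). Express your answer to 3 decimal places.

P(Effect=severe) = 0.02 + 0.06 + 0.13 + 0.06 = 0.27; P(Dose=10mg | Effect=severe) = 0.02/0.27 = 0.0741.
P(Effect=mild) = 0.10 + 0.10 + 0.10 + 0.03 = 0.33; P(Dose=10mg | Effect=mild) = 0.10/0.33 = 0.3030.
Difference = -0.229.

-0.229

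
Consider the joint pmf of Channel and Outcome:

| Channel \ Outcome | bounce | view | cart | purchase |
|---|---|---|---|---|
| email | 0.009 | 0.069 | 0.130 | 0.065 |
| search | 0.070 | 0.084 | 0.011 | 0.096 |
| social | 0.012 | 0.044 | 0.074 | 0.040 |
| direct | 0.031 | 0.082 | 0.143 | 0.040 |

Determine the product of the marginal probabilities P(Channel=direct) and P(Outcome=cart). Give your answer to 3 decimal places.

0.106

P(Channel=direct) = 0.031 + 0.082 + 0.143 + 0.040 = 0.296.
P(Outcome=cart) = 0.130 + 0.011 + 0.074 + 0.143 = 0.358.
Product: 0.296 × 0.358 = 0.106.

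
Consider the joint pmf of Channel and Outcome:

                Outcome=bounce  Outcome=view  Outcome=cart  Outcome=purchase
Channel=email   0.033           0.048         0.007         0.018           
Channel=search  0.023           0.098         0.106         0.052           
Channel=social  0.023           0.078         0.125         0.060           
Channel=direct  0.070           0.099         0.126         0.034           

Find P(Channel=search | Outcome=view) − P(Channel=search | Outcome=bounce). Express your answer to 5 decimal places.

P(Outcome=view) = 0.048 + 0.098 + 0.078 + 0.099 = 0.323; P(Channel=search | Outcome=view) = 0.098/0.323 = 0.303406.
P(Outcome=bounce) = 0.033 + 0.023 + 0.023 + 0.070 = 0.149; P(Channel=search | Outcome=bounce) = 0.023/0.149 = 0.154362.
Difference = 0.14904.

0.14904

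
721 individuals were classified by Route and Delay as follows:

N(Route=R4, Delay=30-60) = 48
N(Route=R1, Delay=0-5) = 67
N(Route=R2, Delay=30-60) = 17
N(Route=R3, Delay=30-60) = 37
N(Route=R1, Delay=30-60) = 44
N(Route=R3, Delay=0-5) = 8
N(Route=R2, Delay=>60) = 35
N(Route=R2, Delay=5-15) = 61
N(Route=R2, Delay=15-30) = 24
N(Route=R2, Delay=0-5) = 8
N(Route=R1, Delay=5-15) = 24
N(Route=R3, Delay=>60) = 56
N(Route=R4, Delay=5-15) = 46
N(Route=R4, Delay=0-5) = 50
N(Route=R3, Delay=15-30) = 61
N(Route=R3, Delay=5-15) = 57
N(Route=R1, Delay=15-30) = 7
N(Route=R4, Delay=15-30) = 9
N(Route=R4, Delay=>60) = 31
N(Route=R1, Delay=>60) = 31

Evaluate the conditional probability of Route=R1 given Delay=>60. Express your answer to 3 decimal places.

Total with Delay=>60: 31 + 35 + 56 + 31 = 153.
P(Route=R1 | Delay=>60) = 31/153 = 0.203.

0.203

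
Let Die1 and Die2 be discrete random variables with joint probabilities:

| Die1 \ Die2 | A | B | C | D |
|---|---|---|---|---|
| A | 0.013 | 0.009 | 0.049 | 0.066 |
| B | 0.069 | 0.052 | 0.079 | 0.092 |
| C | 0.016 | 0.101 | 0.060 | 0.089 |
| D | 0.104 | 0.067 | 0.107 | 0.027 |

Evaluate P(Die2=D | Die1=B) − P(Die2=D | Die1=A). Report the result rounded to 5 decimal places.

-0.16668

P(Die1=B) = 0.069 + 0.052 + 0.079 + 0.092 = 0.292; P(Die2=D | Die1=B) = 0.092/0.292 = 0.315068.
P(Die1=A) = 0.013 + 0.009 + 0.049 + 0.066 = 0.137; P(Die2=D | Die1=A) = 0.066/0.137 = 0.481752.
Difference = -0.16668.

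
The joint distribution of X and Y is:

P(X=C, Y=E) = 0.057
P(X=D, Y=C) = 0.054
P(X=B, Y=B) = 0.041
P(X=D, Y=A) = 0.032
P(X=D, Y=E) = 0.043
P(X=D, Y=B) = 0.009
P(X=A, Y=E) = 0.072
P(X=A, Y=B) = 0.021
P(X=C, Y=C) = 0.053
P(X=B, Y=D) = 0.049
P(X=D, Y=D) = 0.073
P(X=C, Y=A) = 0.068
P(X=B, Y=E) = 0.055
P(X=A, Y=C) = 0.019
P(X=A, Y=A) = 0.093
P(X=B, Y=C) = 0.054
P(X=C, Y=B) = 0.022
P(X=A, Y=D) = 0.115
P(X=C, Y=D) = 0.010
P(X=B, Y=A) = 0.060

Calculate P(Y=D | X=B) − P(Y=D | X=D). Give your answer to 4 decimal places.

-0.1568

P(X=B) = 0.060 + 0.041 + 0.054 + 0.049 + 0.055 = 0.259; P(Y=D | X=B) = 0.049/0.259 = 0.18919.
P(X=D) = 0.032 + 0.009 + 0.054 + 0.073 + 0.043 = 0.211; P(Y=D | X=D) = 0.073/0.211 = 0.34597.
Difference = -0.1568.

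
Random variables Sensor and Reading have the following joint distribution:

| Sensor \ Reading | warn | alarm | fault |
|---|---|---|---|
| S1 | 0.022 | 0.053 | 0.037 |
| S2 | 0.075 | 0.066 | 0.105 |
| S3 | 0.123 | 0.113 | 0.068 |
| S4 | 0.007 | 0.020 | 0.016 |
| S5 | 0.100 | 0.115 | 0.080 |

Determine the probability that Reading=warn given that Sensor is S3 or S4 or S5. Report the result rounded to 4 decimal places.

0.3583

P(Sensor=S3) = 0.123 + 0.113 + 0.068 = 0.304.
P(Sensor=S4) = 0.007 + 0.020 + 0.016 = 0.043.
P(Sensor=S5) = 0.100 + 0.115 + 0.080 = 0.295.
P(Sensor ∈ {S3, S4, S5}) = 0.304 + 0.043 + 0.295 = 0.642; P(Reading=warn, Sensor ∈ {S3, S4, S5}) = 0.123 + 0.007 + 0.100 = 0.230.
P(Reading=warn | Sensor ∈ {S3, S4, S5}) = 0.230/0.642 = 0.3583.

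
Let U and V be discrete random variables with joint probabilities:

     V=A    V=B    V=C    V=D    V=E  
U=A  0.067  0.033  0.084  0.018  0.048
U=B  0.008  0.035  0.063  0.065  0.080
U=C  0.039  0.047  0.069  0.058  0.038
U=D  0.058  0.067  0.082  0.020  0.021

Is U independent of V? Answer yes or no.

no

P(U=B) = 0.251 and P(V=A) = 0.172, so their product is 0.04317, but P(U=B, V=A) = 0.008. Since these differ, U and V are not independent.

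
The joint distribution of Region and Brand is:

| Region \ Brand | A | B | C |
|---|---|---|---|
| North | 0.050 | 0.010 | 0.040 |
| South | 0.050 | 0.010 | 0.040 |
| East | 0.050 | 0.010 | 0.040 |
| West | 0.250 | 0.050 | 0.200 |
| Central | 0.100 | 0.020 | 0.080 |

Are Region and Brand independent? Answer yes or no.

yes

Every cell satisfies P(Region,Brand) = P(Region)·P(Brand). For instance P(Region=East) = 0.100, P(Brand=A) = 0.500, and 0.100×0.500 = 0.050 matches the joint entry. So Region and Brand are independent.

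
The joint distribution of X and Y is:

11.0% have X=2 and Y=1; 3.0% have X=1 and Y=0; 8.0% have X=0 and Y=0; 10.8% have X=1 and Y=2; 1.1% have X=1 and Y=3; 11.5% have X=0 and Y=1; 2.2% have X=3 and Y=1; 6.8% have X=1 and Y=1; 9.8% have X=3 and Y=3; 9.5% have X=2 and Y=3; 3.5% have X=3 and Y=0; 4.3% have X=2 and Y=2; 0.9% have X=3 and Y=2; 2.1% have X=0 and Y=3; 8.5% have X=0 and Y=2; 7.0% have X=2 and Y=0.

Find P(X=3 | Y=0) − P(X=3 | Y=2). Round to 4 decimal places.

P(Y=0) = 0.080 + 0.030 + 0.070 + 0.035 = 0.215; P(X=3 | Y=0) = 0.035/0.215 = 0.16279.
P(Y=2) = 0.085 + 0.108 + 0.043 + 0.009 = 0.245; P(X=3 | Y=2) = 0.009/0.245 = 0.03673.
Difference = 0.1261.

0.1261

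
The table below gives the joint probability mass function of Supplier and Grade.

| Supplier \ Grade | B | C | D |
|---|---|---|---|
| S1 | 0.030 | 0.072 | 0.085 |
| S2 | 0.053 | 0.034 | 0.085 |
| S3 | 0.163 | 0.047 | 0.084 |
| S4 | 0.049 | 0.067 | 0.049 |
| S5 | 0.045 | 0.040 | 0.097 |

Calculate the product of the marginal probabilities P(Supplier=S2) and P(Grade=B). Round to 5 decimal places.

P(Supplier=S2) = 0.053 + 0.034 + 0.085 = 0.172.
P(Grade=B) = 0.030 + 0.053 + 0.163 + 0.049 + 0.045 = 0.340.
Product: 0.172 × 0.340 = 0.05848.

0.05848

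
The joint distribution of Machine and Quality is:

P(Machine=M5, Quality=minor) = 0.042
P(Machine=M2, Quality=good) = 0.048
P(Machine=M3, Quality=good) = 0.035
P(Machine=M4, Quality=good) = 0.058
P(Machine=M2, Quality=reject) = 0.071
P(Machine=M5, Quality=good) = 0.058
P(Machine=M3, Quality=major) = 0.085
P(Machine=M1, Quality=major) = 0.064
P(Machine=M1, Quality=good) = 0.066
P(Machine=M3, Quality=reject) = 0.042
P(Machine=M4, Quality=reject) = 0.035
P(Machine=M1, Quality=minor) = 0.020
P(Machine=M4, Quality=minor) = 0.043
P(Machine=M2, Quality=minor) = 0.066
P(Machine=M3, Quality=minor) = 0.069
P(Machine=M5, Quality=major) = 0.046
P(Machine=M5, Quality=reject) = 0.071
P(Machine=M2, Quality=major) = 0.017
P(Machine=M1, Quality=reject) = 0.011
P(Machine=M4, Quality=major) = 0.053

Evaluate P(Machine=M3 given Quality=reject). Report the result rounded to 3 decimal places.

0.183

P(Quality=reject) = 0.011 + 0.071 + 0.042 + 0.035 + 0.071 = 0.230.
P(Machine=M3 | Quality=reject) = 0.042/0.230 = 0.183.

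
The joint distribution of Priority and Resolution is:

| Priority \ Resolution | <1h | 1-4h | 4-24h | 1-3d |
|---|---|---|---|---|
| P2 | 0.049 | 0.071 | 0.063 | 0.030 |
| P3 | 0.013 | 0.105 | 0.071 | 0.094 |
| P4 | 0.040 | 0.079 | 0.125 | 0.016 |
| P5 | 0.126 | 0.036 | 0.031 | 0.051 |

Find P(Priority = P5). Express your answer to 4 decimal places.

P(Priority=P5) = 0.126 + 0.036 + 0.031 + 0.051 = 0.244.

0.2440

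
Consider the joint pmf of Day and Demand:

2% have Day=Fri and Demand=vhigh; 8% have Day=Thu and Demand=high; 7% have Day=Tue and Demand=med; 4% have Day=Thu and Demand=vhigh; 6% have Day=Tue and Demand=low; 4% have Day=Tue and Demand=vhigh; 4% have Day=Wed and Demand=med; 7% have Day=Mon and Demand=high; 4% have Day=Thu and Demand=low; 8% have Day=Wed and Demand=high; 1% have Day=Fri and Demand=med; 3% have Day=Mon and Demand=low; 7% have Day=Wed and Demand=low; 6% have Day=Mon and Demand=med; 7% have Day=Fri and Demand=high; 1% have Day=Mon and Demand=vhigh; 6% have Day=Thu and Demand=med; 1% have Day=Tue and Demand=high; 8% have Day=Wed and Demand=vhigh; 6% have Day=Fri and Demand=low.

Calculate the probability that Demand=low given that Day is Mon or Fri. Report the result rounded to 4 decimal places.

0.2727

P(Day=Mon) = 0.03 + 0.06 + 0.07 + 0.01 = 0.17.
P(Day=Fri) = 0.06 + 0.01 + 0.07 + 0.02 = 0.16.
P(Day ∈ {Mon, Fri}) = 0.17 + 0.16 = 0.33; P(Demand=low, Day ∈ {Mon, Fri}) = 0.03 + 0.06 = 0.09.
P(Demand=low | Day ∈ {Mon, Fri}) = 0.09/0.33 = 0.2727.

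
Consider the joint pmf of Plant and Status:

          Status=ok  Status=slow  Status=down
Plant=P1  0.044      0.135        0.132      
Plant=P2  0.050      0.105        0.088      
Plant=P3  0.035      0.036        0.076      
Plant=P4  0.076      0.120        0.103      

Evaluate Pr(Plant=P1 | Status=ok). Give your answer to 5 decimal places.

0.21463

P(Status=ok) = 0.044 + 0.050 + 0.035 + 0.076 = 0.205.
P(Plant=P1 | Status=ok) = 0.044/0.205 = 0.21463.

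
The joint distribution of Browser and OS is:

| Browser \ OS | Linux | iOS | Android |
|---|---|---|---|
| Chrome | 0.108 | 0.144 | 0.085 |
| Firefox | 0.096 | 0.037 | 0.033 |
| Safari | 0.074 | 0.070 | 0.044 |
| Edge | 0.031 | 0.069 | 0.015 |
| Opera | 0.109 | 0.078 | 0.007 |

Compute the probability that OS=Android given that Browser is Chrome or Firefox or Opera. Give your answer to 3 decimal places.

0.179

P(Browser=Chrome) = 0.108 + 0.144 + 0.085 = 0.337.
P(Browser=Firefox) = 0.096 + 0.037 + 0.033 = 0.166.
P(Browser=Opera) = 0.109 + 0.078 + 0.007 = 0.194.
P(Browser ∈ {Chrome, Firefox, Opera}) = 0.337 + 0.166 + 0.194 = 0.697; P(OS=Android, Browser ∈ {Chrome, Firefox, Opera}) = 0.085 + 0.033 + 0.007 = 0.125.
P(OS=Android | Browser ∈ {Chrome, Firefox, Opera}) = 0.125/0.697 = 0.179.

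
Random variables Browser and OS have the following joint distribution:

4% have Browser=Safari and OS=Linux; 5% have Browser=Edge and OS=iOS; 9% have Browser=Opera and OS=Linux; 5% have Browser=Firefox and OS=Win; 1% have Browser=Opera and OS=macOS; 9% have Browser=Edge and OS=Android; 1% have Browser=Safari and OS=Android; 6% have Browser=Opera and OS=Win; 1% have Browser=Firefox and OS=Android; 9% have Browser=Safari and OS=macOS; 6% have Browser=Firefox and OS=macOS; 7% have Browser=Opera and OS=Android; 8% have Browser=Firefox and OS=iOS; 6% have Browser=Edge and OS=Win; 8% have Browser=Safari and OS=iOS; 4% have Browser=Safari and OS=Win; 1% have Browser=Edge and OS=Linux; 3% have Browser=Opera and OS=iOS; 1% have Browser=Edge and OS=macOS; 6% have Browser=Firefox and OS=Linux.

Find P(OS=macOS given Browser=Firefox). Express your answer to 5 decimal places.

0.23077

P(Browser=Firefox) = 0.05 + 0.06 + 0.06 + 0.08 + 0.01 = 0.26.
P(OS=macOS | Browser=Firefox) = 0.06/0.26 = 0.23077.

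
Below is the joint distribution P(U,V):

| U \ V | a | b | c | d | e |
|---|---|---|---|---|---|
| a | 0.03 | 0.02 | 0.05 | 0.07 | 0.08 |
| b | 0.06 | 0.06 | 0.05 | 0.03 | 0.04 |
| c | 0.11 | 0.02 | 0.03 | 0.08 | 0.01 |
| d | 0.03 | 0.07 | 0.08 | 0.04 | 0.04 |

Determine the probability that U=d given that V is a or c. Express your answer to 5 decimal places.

P(V=a) = 0.03 + 0.06 + 0.11 + 0.03 = 0.23.
P(V=c) = 0.05 + 0.05 + 0.03 + 0.08 = 0.21.
P(V ∈ {a, c}) = 0.23 + 0.21 = 0.44; P(U=d, V ∈ {a, c}) = 0.03 + 0.08 = 0.11.
P(U=d | V ∈ {a, c}) = 0.11/0.44 = 0.25000.

0.25000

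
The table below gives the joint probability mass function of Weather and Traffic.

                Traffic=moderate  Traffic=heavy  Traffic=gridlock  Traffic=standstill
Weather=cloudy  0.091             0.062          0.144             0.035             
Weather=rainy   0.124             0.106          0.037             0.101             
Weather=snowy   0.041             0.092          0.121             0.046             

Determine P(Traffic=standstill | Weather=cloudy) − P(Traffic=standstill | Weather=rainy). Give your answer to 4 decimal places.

P(Weather=cloudy) = 0.091 + 0.062 + 0.144 + 0.035 = 0.332; P(Traffic=standstill | Weather=cloudy) = 0.035/0.332 = 0.10542.
P(Weather=rainy) = 0.124 + 0.106 + 0.037 + 0.101 = 0.368; P(Traffic=standstill | Weather=rainy) = 0.101/0.368 = 0.27446.
Difference = -0.1690.

-0.1690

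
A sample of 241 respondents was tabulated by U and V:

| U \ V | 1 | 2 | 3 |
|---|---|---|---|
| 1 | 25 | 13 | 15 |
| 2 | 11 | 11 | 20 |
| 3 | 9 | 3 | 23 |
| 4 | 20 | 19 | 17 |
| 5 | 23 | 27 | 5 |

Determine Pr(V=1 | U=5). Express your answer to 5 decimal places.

Total with U=5: 23 + 27 + 5 = 55.
P(V=1 | U=5) = 23/55 = 0.41818.

0.41818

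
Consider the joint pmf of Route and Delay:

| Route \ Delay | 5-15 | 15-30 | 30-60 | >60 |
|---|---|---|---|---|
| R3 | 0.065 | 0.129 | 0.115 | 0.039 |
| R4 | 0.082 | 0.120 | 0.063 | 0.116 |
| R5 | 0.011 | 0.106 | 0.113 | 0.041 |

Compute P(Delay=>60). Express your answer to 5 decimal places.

P(Delay=>60) = 0.039 + 0.116 + 0.041 = 0.196.

0.19600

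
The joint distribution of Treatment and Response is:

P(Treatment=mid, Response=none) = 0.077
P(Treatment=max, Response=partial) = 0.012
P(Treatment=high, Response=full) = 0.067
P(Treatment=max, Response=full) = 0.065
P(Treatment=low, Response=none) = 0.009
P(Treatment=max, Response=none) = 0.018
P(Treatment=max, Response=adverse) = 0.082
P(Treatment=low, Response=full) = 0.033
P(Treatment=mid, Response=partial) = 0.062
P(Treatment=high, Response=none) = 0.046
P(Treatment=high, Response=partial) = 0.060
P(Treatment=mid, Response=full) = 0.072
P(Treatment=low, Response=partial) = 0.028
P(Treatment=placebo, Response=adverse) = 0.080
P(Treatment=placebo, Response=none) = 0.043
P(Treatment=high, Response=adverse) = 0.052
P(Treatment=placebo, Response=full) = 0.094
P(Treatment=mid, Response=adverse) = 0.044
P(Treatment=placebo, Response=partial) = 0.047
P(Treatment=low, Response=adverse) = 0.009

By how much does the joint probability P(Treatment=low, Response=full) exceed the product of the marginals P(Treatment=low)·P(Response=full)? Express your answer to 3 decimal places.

P(Treatment=low) = 0.009 + 0.028 + 0.033 + 0.009 = 0.079.
P(Response=full) = 0.094 + 0.033 + 0.072 + 0.067 + 0.065 = 0.331.
P(Treatment=low, Response=full) − P(Treatment=low)P(Response=full) = 0.033 − 0.079×0.331 = 0.007.

0.007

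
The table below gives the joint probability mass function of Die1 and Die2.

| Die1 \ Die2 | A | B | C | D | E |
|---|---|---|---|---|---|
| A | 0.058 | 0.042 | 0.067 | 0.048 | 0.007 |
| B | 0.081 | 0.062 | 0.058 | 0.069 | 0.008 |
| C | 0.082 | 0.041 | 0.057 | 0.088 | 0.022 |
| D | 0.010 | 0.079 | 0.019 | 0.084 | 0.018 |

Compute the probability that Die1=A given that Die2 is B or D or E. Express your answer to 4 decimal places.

0.1708

P(Die2=B) = 0.042 + 0.062 + 0.041 + 0.079 = 0.224.
P(Die2=D) = 0.048 + 0.069 + 0.088 + 0.084 = 0.289.
P(Die2=E) = 0.007 + 0.008 + 0.022 + 0.018 = 0.055.
P(Die2 ∈ {B, D, E}) = 0.224 + 0.289 + 0.055 = 0.568; P(Die1=A, Die2 ∈ {B, D, E}) = 0.042 + 0.048 + 0.007 = 0.097.
P(Die1=A | Die2 ∈ {B, D, E}) = 0.097/0.568 = 0.1708.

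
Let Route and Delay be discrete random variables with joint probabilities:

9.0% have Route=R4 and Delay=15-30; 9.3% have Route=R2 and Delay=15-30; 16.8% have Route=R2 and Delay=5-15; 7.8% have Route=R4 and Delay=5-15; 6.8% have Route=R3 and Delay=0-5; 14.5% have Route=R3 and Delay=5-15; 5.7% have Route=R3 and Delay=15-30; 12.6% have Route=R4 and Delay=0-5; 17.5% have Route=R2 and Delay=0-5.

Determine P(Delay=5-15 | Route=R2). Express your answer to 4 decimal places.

0.3853

P(Route=R2) = 0.175 + 0.168 + 0.093 = 0.436.
P(Delay=5-15 | Route=R2) = 0.168/0.436 = 0.3853.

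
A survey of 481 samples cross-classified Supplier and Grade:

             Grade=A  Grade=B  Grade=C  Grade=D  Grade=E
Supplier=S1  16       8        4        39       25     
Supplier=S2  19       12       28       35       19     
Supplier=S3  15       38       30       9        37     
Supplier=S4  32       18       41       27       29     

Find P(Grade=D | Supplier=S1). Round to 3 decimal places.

Total with Supplier=S1: 16 + 8 + 4 + 39 + 25 = 92.
P(Grade=D | Supplier=S1) = 39/92 = 0.424.

0.424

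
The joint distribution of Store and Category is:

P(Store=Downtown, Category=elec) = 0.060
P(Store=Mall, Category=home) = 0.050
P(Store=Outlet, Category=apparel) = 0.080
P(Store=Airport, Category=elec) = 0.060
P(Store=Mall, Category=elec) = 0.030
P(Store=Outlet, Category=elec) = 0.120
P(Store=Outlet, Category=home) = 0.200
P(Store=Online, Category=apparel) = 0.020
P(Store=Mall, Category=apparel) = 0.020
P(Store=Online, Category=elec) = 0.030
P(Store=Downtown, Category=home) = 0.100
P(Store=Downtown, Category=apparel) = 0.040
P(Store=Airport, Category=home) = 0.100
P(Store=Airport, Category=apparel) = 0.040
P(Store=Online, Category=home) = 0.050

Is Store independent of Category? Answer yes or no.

yes

Every cell satisfies P(Store,Category) = P(Store)·P(Category). For instance P(Store=Mall) = 0.100, P(Category=home) = 0.500, and 0.100×0.500 = 0.050 matches the joint entry. So Store and Category are independent.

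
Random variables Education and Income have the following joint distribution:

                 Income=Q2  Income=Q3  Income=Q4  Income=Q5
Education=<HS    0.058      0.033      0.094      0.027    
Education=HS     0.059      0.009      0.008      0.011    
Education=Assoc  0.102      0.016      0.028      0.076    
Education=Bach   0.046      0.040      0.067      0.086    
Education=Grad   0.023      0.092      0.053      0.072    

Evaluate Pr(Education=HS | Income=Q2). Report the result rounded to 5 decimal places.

0.20486

P(Income=Q2) = 0.058 + 0.059 + 0.102 + 0.046 + 0.023 = 0.288.
P(Education=HS | Income=Q2) = 0.059/0.288 = 0.20486.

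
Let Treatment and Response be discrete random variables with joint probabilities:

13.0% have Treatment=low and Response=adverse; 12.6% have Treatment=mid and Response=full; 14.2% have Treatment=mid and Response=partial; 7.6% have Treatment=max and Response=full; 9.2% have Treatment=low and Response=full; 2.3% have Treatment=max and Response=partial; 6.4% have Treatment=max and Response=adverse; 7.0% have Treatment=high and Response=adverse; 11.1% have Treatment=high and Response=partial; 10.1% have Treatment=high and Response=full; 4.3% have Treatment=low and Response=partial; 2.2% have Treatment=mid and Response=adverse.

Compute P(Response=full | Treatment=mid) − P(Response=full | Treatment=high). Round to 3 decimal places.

0.076

P(Treatment=mid) = 0.142 + 0.126 + 0.022 = 0.290; P(Response=full | Treatment=mid) = 0.126/0.290 = 0.4345.
P(Treatment=high) = 0.111 + 0.101 + 0.070 = 0.282; P(Response=full | Treatment=high) = 0.101/0.282 = 0.3582.
Difference = 0.076.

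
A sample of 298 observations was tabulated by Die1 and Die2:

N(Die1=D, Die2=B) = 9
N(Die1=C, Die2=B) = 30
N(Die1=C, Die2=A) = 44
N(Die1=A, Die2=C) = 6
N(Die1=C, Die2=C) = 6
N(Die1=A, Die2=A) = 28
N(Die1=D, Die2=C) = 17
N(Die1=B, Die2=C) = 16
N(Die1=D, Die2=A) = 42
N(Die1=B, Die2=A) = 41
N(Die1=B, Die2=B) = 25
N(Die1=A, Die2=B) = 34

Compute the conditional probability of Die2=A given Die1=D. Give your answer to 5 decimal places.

0.61765

Total with Die1=D: 42 + 9 + 17 = 68.
P(Die2=A | Die1=D) = 42/68 = 0.61765.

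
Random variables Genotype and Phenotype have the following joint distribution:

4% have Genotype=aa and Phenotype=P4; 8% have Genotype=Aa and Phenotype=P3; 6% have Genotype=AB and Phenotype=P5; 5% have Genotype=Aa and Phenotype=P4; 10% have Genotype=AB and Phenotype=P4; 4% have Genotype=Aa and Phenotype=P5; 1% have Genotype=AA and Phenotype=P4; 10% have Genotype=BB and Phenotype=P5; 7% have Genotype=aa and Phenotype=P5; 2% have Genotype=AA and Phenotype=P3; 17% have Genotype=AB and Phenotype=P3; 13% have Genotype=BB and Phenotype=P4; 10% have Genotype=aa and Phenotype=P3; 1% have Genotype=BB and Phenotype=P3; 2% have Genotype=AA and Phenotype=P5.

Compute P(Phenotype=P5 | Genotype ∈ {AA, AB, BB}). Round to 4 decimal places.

0.2903

P(Genotype=AA) = 0.02 + 0.01 + 0.02 = 0.05.
P(Genotype=AB) = 0.17 + 0.10 + 0.06 = 0.33.
P(Genotype=BB) = 0.01 + 0.13 + 0.10 = 0.24.
P(Genotype ∈ {AA, AB, BB}) = 0.05 + 0.33 + 0.24 = 0.62; P(Phenotype=P5, Genotype ∈ {AA, AB, BB}) = 0.02 + 0.06 + 0.10 = 0.18.
P(Phenotype=P5 | Genotype ∈ {AA, AB, BB}) = 0.18/0.62 = 0.2903.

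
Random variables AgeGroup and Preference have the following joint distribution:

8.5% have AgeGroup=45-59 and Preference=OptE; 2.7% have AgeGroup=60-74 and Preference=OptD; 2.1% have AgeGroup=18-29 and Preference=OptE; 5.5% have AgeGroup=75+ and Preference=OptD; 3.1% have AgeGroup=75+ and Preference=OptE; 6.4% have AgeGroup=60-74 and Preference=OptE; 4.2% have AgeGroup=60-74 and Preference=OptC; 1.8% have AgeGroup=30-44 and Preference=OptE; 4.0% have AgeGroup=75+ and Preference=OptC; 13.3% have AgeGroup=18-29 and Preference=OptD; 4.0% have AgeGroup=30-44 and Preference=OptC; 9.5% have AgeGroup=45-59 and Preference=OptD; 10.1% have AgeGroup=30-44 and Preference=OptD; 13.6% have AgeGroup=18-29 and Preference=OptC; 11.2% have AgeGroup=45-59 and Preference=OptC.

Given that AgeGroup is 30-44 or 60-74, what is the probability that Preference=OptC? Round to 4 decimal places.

0.2808

P(AgeGroup=30-44) = 0.040 + 0.101 + 0.018 = 0.159.
P(AgeGroup=60-74) = 0.042 + 0.027 + 0.064 = 0.133.
P(AgeGroup ∈ {30-44, 60-74}) = 0.159 + 0.133 = 0.292; P(Preference=OptC, AgeGroup ∈ {30-44, 60-74}) = 0.040 + 0.042 = 0.082.
P(Preference=OptC | AgeGroup ∈ {30-44, 60-74}) = 0.082/0.292 = 0.2808.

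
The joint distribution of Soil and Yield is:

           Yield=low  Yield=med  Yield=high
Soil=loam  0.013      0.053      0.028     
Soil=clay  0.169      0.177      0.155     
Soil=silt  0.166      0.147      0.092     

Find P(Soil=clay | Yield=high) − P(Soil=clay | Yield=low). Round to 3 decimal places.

P(Yield=high) = 0.028 + 0.155 + 0.092 = 0.275; P(Soil=clay | Yield=high) = 0.155/0.275 = 0.5636.
P(Yield=low) = 0.013 + 0.169 + 0.166 = 0.348; P(Soil=clay | Yield=low) = 0.169/0.348 = 0.4856.
Difference = 0.078.

0.078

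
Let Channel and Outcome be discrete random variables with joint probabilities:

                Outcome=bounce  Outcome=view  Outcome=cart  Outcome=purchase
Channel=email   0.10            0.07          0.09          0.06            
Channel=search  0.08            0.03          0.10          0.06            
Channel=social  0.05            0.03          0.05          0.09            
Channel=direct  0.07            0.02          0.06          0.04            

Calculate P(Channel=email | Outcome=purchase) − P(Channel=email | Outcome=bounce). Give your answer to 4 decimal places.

-0.0933

P(Outcome=purchase) = 0.06 + 0.06 + 0.09 + 0.04 = 0.25; P(Channel=email | Outcome=purchase) = 0.06/0.25 = 0.24000.
P(Outcome=bounce) = 0.10 + 0.08 + 0.05 + 0.07 = 0.30; P(Channel=email | Outcome=bounce) = 0.10/0.30 = 0.33333.
Difference = -0.0933.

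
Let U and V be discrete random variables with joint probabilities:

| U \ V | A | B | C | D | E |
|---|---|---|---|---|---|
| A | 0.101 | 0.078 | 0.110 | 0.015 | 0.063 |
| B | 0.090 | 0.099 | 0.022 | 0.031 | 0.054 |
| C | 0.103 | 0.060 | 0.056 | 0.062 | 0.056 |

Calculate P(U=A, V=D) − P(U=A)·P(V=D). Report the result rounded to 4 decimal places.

-0.0246

P(U=A) = 0.101 + 0.078 + 0.110 + 0.015 + 0.063 = 0.367.
P(V=D) = 0.015 + 0.031 + 0.062 = 0.108.
P(U=A, V=D) − P(U=A)P(V=D) = 0.015 − 0.367×0.108 = -0.0246.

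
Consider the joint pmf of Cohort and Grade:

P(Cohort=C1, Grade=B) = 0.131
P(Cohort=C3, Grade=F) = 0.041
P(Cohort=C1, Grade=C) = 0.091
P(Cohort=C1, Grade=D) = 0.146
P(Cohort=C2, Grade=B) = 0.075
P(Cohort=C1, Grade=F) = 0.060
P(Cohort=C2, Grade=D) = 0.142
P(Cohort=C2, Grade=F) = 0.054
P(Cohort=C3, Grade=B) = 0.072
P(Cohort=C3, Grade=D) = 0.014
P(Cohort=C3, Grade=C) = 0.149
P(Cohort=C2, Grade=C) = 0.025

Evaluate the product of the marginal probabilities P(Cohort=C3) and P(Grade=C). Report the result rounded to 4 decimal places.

0.0731

P(Cohort=C3) = 0.072 + 0.149 + 0.014 + 0.041 = 0.276.
P(Grade=C) = 0.091 + 0.025 + 0.149 = 0.265.
Product: 0.276 × 0.265 = 0.0731.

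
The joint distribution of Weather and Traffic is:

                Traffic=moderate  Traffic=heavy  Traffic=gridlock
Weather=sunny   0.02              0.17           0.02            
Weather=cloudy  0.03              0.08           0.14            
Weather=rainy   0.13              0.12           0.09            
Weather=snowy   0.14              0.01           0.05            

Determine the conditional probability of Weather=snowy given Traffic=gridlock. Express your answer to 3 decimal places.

0.167

P(Traffic=gridlock) = 0.02 + 0.14 + 0.09 + 0.05 = 0.30.
P(Weather=snowy | Traffic=gridlock) = 0.05/0.30 = 0.167.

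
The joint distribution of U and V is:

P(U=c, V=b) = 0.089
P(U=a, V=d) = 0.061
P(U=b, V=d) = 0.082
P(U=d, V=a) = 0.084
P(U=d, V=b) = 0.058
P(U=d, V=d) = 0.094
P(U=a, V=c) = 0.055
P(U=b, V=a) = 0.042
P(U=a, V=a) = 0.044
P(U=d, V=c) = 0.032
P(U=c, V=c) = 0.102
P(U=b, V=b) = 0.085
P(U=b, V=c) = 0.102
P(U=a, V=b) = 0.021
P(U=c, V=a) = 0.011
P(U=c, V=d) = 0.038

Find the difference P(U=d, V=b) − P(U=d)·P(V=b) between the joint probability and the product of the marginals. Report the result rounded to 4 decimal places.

P(U=d) = 0.084 + 0.058 + 0.032 + 0.094 = 0.268.
P(V=b) = 0.021 + 0.085 + 0.089 + 0.058 = 0.253.
P(U=d, V=b) − P(U=d)P(V=b) = 0.058 − 0.268×0.253 = -0.0098.

-0.0098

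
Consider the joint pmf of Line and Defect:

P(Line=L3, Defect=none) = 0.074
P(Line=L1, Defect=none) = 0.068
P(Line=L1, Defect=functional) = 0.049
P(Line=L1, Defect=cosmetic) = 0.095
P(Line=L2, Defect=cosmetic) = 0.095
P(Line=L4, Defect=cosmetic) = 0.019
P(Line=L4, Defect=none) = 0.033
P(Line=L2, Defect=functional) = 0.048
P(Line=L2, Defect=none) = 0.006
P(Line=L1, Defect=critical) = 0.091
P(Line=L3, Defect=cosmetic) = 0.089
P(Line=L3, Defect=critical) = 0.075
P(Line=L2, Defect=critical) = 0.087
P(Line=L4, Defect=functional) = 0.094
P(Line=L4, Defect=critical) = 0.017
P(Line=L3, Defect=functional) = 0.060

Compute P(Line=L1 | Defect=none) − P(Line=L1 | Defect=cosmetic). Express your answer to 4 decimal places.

0.0569

P(Defect=none) = 0.068 + 0.006 + 0.074 + 0.033 = 0.181; P(Line=L1 | Defect=none) = 0.068/0.181 = 0.37569.
P(Defect=cosmetic) = 0.095 + 0.095 + 0.089 + 0.019 = 0.298; P(Line=L1 | Defect=cosmetic) = 0.095/0.298 = 0.31879.
Difference = 0.0569.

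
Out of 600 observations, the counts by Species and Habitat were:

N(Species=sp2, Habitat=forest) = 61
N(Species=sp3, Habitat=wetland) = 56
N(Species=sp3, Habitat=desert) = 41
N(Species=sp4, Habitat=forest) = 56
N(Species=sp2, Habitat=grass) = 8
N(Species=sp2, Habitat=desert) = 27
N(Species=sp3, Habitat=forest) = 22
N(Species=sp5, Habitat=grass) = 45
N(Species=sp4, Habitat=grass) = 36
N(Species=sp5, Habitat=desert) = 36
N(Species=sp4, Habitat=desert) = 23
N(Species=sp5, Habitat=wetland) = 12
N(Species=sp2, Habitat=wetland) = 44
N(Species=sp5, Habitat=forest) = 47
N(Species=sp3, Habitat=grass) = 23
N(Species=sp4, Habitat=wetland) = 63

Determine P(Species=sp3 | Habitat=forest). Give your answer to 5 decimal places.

Total with Habitat=forest: 61 + 22 + 56 + 47 = 186.
P(Species=sp3 | Habitat=forest) = 22/186 = 0.11828.

0.11828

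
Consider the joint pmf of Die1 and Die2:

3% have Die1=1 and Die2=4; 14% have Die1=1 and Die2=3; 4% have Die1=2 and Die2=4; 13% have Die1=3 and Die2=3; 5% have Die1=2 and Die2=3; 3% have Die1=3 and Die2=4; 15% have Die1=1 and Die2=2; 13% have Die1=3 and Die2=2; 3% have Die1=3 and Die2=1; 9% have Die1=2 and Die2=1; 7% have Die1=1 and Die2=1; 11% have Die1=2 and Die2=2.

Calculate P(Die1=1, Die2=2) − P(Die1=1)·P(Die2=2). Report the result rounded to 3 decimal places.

P(Die1=1) = 0.07 + 0.15 + 0.14 + 0.03 = 0.39.
P(Die2=2) = 0.15 + 0.11 + 0.13 = 0.39.
P(Die1=1, Die2=2) − P(Die1=1)P(Die2=2) = 0.15 − 0.39×0.39 = -0.002.

-0.002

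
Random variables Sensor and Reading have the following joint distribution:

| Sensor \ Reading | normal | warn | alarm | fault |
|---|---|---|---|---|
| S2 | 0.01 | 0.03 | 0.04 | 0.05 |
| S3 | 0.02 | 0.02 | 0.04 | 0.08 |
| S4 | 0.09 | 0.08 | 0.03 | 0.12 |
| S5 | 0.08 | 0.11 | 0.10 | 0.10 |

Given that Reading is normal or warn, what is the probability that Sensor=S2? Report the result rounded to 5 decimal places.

0.09091

P(Reading=normal) = 0.01 + 0.02 + 0.09 + 0.08 = 0.20.
P(Reading=warn) = 0.03 + 0.02 + 0.08 + 0.11 = 0.24.
P(Reading ∈ {normal, warn}) = 0.20 + 0.24 = 0.44; P(Sensor=S2, Reading ∈ {normal, warn}) = 0.01 + 0.03 = 0.04.
P(Sensor=S2 | Reading ∈ {normal, warn}) = 0.04/0.44 = 0.09091.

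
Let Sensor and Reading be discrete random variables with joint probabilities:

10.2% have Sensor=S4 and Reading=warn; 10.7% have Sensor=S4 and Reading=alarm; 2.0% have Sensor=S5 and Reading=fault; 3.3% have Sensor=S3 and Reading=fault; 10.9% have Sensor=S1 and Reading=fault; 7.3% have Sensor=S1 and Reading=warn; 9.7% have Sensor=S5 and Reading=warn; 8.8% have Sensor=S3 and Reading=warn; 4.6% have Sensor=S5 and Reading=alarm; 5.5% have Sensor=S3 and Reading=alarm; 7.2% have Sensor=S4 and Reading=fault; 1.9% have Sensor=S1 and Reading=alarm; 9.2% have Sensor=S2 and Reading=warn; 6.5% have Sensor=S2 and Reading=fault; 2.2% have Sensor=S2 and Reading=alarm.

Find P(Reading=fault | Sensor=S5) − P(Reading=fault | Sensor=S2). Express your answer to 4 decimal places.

P(Sensor=S5) = 0.097 + 0.046 + 0.020 = 0.163; P(Reading=fault | Sensor=S5) = 0.020/0.163 = 0.12270.
P(Sensor=S2) = 0.092 + 0.022 + 0.065 = 0.179; P(Reading=fault | Sensor=S2) = 0.065/0.179 = 0.36313.
Difference = -0.2404.

-0.2404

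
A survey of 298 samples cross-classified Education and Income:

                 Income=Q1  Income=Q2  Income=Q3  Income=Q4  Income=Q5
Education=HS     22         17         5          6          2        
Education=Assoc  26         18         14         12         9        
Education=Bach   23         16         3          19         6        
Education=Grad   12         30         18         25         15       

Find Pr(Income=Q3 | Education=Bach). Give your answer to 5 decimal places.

0.04478

Total with Education=Bach: 23 + 16 + 3 + 19 + 6 = 67.
P(Income=Q3 | Education=Bach) = 3/67 = 0.04478.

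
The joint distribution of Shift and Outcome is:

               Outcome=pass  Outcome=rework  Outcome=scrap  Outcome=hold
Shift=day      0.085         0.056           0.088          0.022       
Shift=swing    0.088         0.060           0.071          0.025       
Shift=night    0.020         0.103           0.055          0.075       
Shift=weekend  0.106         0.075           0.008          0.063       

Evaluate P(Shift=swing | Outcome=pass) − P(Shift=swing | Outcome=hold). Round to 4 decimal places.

P(Outcome=pass) = 0.085 + 0.088 + 0.020 + 0.106 = 0.299; P(Shift=swing | Outcome=pass) = 0.088/0.299 = 0.29431.
P(Outcome=hold) = 0.022 + 0.025 + 0.075 + 0.063 = 0.185; P(Shift=swing | Outcome=hold) = 0.025/0.185 = 0.13514.
Difference = 0.1592.

0.1592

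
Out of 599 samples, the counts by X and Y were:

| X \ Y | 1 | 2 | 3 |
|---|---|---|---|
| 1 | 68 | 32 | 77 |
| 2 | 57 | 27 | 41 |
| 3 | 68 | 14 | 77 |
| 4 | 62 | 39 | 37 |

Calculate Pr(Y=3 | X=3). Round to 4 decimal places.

Total with X=3: 68 + 14 + 77 = 159.
P(Y=3 | X=3) = 77/159 = 0.4843.

0.4843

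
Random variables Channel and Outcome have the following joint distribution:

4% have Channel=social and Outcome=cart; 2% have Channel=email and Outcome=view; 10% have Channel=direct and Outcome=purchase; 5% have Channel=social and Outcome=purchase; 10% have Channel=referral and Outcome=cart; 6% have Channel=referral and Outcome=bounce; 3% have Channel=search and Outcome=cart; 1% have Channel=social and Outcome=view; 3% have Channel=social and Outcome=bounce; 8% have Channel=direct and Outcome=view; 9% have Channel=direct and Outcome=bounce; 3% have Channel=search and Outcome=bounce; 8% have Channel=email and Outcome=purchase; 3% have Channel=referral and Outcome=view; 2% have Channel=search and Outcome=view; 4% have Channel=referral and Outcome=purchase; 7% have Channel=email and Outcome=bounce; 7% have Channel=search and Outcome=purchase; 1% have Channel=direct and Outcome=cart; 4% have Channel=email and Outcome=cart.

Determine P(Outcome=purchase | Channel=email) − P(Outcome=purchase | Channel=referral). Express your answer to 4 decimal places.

P(Channel=email) = 0.07 + 0.02 + 0.04 + 0.08 = 0.21; P(Outcome=purchase | Channel=email) = 0.08/0.21 = 0.38095.
P(Channel=referral) = 0.06 + 0.03 + 0.10 + 0.04 = 0.23; P(Outcome=purchase | Channel=referral) = 0.04/0.23 = 0.17391.
Difference = 0.2070.

0.2070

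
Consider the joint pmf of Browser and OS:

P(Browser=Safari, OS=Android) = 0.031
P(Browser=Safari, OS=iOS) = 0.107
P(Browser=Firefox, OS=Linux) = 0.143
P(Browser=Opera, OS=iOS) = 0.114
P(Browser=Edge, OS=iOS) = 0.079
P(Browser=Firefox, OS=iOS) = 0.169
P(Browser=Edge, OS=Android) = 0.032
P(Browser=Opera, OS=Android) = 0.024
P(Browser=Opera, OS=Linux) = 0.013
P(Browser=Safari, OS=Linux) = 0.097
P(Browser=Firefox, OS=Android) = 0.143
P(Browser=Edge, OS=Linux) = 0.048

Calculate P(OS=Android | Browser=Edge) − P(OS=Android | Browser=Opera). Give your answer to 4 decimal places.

P(Browser=Edge) = 0.048 + 0.079 + 0.032 = 0.159; P(OS=Android | Browser=Edge) = 0.032/0.159 = 0.20126.
P(Browser=Opera) = 0.013 + 0.114 + 0.024 = 0.151; P(OS=Android | Browser=Opera) = 0.024/0.151 = 0.15894.
Difference = 0.0423.

0.0423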